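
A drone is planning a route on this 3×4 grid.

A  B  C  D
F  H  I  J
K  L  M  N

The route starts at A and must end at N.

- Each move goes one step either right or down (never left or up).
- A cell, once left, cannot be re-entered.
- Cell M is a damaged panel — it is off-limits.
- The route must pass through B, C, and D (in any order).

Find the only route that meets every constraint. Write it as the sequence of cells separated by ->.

A -> B -> C -> D -> J -> N

Moves only go right or down, so the column and row indices never decrease.
Route from A: 3× right (reaching D), 2× down (reaching N) — 5 moves in all.
Check: all required cells visited.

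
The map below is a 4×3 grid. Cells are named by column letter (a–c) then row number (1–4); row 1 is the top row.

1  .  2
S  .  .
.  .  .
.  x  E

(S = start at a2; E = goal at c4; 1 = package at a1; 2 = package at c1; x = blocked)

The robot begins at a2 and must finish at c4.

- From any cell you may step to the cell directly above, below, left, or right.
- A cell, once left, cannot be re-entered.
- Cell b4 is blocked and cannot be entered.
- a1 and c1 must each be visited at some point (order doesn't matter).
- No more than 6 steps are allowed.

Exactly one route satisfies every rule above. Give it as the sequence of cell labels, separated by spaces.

a2 a1 b1 c1 c2 c3 c4

Any route must reach a1 and c1 and still end at c4 within 6 moves, so the order of the required stops is forced.
Route from a2: up to a1, 2× right (reaching c1), 3× down (reaching c4) — 6 moves in all.
Check: all required cells visited; 6 ≤ 6 moves.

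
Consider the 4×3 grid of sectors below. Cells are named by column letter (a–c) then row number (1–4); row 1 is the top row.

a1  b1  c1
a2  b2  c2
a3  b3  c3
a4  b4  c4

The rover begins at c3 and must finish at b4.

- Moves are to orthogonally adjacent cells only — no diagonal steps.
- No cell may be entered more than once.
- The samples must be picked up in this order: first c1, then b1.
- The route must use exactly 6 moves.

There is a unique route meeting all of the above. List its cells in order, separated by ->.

c3 -> c2 -> c1 -> b1 -> b2 -> b3 -> b4

The waypoints must appear in the order c1, b1, with no cell reused.
Route from c3: up 2 to c1, left 1 to b1, down 3 to b4 — 6 moves in all.
Check: order respected (c1 at step 2, b1 at step 3); 6 moves as required.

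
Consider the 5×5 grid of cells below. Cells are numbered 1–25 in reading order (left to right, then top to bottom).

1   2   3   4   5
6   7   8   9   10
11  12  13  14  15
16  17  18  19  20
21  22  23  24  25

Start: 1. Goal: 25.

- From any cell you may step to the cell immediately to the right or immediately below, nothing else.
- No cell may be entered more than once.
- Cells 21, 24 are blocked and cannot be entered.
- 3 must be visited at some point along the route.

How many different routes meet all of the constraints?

10

A right/down-only route from 1 to 25 makes exactly 4 down-moves and 4 right-moves in some order.
With no other constraints that would be C(8,4) = 70 routes.
Split at 3 and multiply the segment counts (each segment already excludes blocked cells): 1→3: 1; 3→25: 10; product = 10.
That gives 10 routes.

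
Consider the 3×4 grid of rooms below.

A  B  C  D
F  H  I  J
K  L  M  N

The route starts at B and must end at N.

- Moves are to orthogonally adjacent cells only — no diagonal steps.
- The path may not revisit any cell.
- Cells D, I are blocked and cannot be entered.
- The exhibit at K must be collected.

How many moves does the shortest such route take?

6

Any route passes through K somewhere between B and N. Summing Manhattan distances along the two legs (B → K → N) gives a lower bound of 3 + 3 = 6 moves.
A route of 6 moves achieves this: B → H → F → K → L → M → N.
Since 6 matches the lower bound, it is optimal.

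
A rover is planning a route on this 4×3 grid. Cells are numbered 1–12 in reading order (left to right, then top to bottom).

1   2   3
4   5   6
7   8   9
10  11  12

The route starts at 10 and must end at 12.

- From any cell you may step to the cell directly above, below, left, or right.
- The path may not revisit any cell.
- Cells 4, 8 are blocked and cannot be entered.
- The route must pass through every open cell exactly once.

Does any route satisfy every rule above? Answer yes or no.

no

Cell 1 has only one open neighbour but is neither the start nor the goal, so a Hamiltonian route would have to both enter and leave it through the same neighbour — impossible without revisiting.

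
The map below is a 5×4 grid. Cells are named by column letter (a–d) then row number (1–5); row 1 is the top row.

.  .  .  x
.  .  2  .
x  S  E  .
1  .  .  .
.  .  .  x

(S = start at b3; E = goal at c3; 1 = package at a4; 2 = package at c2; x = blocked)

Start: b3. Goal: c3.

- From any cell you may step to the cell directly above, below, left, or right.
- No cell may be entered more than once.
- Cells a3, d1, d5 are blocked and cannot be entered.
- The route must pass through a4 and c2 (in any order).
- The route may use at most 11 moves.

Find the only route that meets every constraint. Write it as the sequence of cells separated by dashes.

The budget equals the shortest possible length, so every move has to be on a shortest route through the required cells.
Route from b3: down 1 to b4, left 1 to a4, down 1 to a5, right 2 to c5, up 1 to c4, right 1 to d4, up 2 to d2, left 1 to c2, down 1 to c3 — 11 moves in all.
Check: all required cells visited; 11 ≤ 11 moves.

b3 - b4 - a4 - a5 - b5 - c5 - c4 - d4 - d3 - d2 - c2 - c3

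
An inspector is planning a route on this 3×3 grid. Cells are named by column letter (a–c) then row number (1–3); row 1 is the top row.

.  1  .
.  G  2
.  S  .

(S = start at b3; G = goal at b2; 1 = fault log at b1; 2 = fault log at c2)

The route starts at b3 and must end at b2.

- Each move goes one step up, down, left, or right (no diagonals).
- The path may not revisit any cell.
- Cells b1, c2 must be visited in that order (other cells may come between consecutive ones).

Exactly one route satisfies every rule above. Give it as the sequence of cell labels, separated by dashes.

b3 - a3 - a2 - a1 - b1 - c1 - c2 - b2

The waypoints must appear in the order b1, c2, with no cell reused.
Route from b3: left to a3, 2× up (reaching a1), 2× right (reaching c1), down to c2, left to b2 — 7 moves in all.
Check: order respected (1 at step 4, 2 at step 6).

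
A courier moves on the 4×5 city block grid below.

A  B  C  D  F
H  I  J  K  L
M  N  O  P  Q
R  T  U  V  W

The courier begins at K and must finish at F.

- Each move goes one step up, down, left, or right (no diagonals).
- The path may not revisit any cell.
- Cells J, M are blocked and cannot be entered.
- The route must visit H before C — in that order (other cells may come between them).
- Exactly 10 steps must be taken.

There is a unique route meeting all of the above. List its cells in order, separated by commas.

K, P, O, N, I, H, A, B, C, D, F

The waypoints must appear in the order H, C, with no cell reused.
Route from K: down 1 to P, left 2 to N, up 1 to I, left 1 to H, up 1 to A, right 4 to F — 10 moves in all.
Check: order respected (H at step 5, C at step 8); 10 moves as required.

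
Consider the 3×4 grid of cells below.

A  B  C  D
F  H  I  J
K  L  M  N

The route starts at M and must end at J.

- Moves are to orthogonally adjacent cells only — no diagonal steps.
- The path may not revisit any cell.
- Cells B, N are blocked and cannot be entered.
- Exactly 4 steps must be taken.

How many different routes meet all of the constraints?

Need simple routes of exactly 4 moves from M to J (Manhattan distance 2, so 1 moves are spent on a detour and 1 undoing it).
Enumerating: M I C D J | M L H I J.
That gives 2 routes.

2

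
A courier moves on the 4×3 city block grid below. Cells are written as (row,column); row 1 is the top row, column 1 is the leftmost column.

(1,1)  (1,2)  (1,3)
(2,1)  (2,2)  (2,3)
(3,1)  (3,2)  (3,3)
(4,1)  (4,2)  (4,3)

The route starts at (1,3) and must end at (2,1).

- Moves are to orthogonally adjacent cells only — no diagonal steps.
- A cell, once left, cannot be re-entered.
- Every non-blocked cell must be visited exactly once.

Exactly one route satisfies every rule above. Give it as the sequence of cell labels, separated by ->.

Need to visit all 12 open cells exactly once, starting at (1,3) and ending at (2,1).
Route from (1,3): down 3 to (4,3), left 2 to (4,1), up 1 to (3,1), right 1 to (3,2), up 2 to (1,2), left 1 to (1,1), down 1 to (2,1) — 11 moves in all.
Check: all 12 open cells covered.

(1,3) -> (2,3) -> (3,3) -> (4,3) -> (4,2) -> (4,1) -> (3,1) -> (3,2) -> (2,2) -> (1,2) -> (1,1) -> (2,1)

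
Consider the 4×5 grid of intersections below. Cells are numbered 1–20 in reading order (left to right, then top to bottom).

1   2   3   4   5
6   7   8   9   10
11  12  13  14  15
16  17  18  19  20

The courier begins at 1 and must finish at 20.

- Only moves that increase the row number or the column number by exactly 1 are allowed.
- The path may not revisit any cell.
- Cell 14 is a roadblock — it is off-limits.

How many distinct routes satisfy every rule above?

A right/down-only route from 1 to 20 makes exactly 3 down-moves and 4 right-moves in some order.
With no other constraints that would be C(7,3) = 35 routes.
Subtract routes through each blocked cell (inclusion–exclusion for overlaps): − through 14: 20 → 15.
That gives 15 routes.

15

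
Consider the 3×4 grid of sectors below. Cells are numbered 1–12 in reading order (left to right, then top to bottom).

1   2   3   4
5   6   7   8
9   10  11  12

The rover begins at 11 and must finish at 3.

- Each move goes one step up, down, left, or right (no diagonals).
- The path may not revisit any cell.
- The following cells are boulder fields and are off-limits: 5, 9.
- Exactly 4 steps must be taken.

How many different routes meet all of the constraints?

6

Need simple routes of exactly 4 moves from 11 to 3 (Manhattan distance 2, so 1 moves are spent on a detour and 1 undoing it).
Enumerating: 11 7 6 2 3 | 11 7 8 4 3 | 11 10 6 2 3 | 11 10 6 7 3 | 11 12 8 4 3 | 11 12 8 7 3.
That gives 6 routes.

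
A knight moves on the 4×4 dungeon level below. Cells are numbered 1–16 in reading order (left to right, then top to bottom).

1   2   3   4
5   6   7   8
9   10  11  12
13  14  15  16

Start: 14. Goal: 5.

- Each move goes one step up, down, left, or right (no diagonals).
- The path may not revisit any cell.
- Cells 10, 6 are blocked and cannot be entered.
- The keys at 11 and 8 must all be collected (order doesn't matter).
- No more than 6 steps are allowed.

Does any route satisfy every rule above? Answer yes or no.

no

Even ignoring the no-revisit rule, getting from 14 to 5, taking the cheapest ordering 14 → 11 → 8 → 5 needs at least 2 + 2 + 5 = 9 moves (fewest moves per leg, detouring around blocked cells), which exceeds the 6-move limit.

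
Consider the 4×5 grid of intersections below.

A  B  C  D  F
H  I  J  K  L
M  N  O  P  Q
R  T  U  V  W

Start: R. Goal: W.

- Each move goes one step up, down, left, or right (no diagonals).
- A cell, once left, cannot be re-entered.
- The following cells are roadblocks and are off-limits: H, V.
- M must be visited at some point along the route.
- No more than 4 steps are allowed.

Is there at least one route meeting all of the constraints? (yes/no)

Even ignoring the no-revisit rule, getting from R to W via M needs at least 1 + 5 = 6 moves (Manhattan distance per leg), which exceeds the 4-move limit.

no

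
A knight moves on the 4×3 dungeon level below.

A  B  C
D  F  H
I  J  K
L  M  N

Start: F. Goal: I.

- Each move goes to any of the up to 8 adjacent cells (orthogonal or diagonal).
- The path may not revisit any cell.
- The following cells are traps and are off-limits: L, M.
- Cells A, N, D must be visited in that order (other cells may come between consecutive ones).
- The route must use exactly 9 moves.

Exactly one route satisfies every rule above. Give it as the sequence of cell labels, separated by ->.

F -> A -> B -> C -> H -> K -> N -> J -> D -> I

The waypoints must appear in the order A, N, D, with no cell reused.
Route from F: up-left 1 to A, right 2 to C, down 3 to N, up-left 2 to D, down 1 to I — 9 moves in all.
Check: order respected (A at step 1, N at step 6, D at step 8); 9 moves as required.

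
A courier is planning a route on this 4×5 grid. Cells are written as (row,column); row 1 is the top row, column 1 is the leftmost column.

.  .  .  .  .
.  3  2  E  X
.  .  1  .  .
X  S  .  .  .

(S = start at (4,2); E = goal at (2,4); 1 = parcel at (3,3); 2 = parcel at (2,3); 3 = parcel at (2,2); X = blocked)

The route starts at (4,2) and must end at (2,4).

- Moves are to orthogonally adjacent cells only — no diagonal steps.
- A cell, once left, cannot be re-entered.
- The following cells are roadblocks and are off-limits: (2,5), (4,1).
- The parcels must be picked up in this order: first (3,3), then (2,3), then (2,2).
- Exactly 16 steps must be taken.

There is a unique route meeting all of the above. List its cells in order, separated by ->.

(4,2) -> (4,3) -> (4,4) -> (4,5) -> (3,5) -> (3,4) -> (3,3) -> (2,3) -> (2,2) -> (3,2) -> (3,1) -> (2,1) -> (1,1) -> (1,2) -> (1,3) -> (1,4) -> (2,4)

The waypoints must appear in the order (3,3), (2,3), (2,2), with no cell reused.
Route from (4,2): right 3 to (4,5), up 1 to (3,5), left 2 to (3,3), up 1 to (2,3), left 1 to (2,2), down 1 to (3,2), left 1 to (3,1), up 2 to (1,1), right 3 to (1,4), down 1 to (2,4) — 16 moves in all.
Check: order respected (1 at step 6, 2 at step 7, 3 at step 8); 16 moves as required.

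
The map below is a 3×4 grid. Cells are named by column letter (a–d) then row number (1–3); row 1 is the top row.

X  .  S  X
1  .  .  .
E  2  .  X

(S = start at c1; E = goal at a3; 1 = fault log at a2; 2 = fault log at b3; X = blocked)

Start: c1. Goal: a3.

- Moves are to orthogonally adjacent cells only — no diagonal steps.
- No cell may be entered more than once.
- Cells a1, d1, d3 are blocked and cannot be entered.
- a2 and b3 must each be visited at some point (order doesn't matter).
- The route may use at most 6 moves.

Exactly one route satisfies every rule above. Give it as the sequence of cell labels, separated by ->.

c1 -> c2 -> c3 -> b3 -> b2 -> a2 -> a3

The 6-move cap with required stops at a2, b3 leaves no slack for detours.
Route from c1: 2× down (reaching c3), left to b3, up to b2, left to a2, down to a3 — 6 moves in all.
Check: all required cells visited; 6 ≤ 6 moves.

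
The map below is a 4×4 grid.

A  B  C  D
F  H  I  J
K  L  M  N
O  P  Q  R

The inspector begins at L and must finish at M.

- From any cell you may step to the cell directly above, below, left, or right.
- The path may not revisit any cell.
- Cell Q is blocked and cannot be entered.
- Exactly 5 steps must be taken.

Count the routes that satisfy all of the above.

3

Need simple routes of exactly 5 moves from L to M (Manhattan distance 1, so 2 moves are spent on a detour and 2 undoing it).
Enumerating: L H B C I M | L H I J N M | L K F H I M.
That gives 3 routes.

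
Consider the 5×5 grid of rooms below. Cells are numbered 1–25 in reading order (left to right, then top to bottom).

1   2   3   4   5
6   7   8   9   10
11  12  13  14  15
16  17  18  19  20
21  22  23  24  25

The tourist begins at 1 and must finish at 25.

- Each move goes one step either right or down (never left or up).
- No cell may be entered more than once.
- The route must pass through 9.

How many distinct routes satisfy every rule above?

A right/down-only route from 1 to 25 makes exactly 4 down-moves and 4 right-moves in some order.
With no other constraints that would be C(8,4) = 70 routes.
Split at 9 and multiply the segment counts: 1→9: 4; 9→25: 4; product = 16.
That gives 16 routes.

16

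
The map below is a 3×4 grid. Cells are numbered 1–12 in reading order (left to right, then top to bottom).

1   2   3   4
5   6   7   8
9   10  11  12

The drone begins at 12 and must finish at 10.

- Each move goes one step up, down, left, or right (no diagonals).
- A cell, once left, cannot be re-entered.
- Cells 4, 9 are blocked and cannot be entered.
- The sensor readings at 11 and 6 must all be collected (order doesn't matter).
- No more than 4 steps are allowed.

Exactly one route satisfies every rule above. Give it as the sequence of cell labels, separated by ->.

The 4-move cap with required stops at 11, 6 leaves no slack for detours.
Route from 12: left 1 to 11, up 1 to 7, left 1 to 6, down 1 to 10 — 4 moves in all.
Check: all required cells visited; 4 ≤ 4 moves.

12 -> 11 -> 7 -> 6 -> 10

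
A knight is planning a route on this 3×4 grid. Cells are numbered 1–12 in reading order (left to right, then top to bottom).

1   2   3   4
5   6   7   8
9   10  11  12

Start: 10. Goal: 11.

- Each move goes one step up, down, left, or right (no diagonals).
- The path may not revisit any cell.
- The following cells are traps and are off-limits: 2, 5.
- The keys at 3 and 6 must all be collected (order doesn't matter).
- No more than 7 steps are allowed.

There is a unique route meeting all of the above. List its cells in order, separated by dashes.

The 7-move cap with required stops at 3, 6 leaves no slack for detours.
Route from 10: up to 6, right to 7, up to 3, right to 4, 2× down (reaching 12), left to 11 — 7 moves in all.
Check: all required cells visited; 7 ≤ 7 moves.

10 - 6 - 7 - 3 - 4 - 8 - 12 - 11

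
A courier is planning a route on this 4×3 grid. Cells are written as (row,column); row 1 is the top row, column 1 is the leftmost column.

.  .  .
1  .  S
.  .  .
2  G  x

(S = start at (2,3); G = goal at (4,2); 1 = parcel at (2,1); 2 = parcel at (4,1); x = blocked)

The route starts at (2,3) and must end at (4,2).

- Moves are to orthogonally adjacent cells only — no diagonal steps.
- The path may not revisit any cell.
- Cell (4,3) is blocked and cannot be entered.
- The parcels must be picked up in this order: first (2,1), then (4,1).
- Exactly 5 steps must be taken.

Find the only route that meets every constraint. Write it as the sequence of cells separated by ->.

(2,3) -> (2,2) -> (2,1) -> (3,1) -> (4,1) -> (4,2)

The waypoints must appear in the order (2,1), (4,1), with no cell reused.
Route from (2,3): left 2 to (2,1), down 2 to (4,1), right 1 to (4,2) — 5 moves in all.
Check: order respected (1 at step 2, 2 at step 4); 5 moves as required.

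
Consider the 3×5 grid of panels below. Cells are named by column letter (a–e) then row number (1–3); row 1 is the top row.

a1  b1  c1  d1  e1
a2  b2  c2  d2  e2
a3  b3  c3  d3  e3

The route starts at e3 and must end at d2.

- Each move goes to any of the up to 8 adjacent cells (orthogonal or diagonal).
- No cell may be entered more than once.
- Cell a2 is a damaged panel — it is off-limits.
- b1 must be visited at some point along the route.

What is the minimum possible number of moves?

5

Any route passes through b1 somewhere between e3 and d2. Summing Chebyshev distances along the two legs (e3 → b1 → d2) gives a lower bound of 3 + 2 = 5 moves.
A route of 5 moves achieves this: e3 → d3 → c2 → b1 → c1 → d2.
Since 5 matches the lower bound, it is optimal.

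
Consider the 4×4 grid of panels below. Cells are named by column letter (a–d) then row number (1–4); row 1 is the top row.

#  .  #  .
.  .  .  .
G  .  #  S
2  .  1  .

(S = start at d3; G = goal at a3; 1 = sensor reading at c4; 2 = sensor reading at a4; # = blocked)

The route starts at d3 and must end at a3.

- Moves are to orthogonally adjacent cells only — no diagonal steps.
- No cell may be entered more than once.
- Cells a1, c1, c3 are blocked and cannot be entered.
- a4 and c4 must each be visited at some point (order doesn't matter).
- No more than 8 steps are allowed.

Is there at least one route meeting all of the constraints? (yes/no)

One route that works: d3 → d4 → c4 → b4 → a4 → a3.

yes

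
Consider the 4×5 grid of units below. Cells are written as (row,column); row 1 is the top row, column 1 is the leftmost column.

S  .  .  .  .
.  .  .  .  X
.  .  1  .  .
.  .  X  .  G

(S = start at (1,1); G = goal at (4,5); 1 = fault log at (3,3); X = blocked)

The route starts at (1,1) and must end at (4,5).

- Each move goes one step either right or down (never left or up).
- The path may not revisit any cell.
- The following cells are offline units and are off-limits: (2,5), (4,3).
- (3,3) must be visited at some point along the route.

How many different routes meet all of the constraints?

A right/down-only route from (1,1) to (4,5) makes exactly 3 down-moves and 4 right-moves in some order.
With no other constraints that would be C(7,3) = 35 routes.
Split at (3,3) and multiply the segment counts (each segment already excludes blocked cells): (1,1)→(3,3): 6; (3,3)→(4,5): 2; product = 12.
That gives 12 routes.

12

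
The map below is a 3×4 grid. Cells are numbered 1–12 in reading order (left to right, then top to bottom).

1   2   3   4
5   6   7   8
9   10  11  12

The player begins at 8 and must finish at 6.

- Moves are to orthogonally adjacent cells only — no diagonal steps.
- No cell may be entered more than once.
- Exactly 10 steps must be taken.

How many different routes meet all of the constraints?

4

Need simple routes of exactly 10 moves from 8 to 6 (Manhattan distance 2, so 4 moves are spent on a detour and 4 undoing it).
Enumerating: 8 4 3 7 11 10 9 5 1 2 6 | 8 4 3 2 1 5 9 10 11 7 6 | 8 12 11 7 3 2 1 5 9 10 6 | 8 12 11 10 9 5 1 2 3 7 6.
That gives 4 routes.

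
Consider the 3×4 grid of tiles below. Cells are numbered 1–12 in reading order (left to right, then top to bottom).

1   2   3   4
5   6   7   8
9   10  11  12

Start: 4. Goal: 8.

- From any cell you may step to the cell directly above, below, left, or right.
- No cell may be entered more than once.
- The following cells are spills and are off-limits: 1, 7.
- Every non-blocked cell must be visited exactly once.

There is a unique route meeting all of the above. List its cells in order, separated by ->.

4 -> 3 -> 2 -> 6 -> 5 -> 9 -> 10 -> 11 -> 12 -> 8

Need to visit all 10 open cells exactly once, starting at 4 and ending at 8.
Cell 2 has only two open neighbours (6 and 3), so the path must pass straight through it: one of those is the cell it's entered from and the other is where it exits.
Route from 4: 2× left (reaching 2), down to 6, left to 5, down to 9, 3× right (reaching 12), up to 8 — 9 moves in all.
Check: all 10 open cells covered.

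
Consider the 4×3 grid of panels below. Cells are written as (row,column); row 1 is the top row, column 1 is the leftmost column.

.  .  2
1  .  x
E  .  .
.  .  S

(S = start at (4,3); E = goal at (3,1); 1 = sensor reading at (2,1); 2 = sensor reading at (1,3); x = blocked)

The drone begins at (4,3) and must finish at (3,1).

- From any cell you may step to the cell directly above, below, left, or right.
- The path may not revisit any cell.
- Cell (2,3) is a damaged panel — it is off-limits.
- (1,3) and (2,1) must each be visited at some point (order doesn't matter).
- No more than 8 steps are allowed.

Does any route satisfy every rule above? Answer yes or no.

(1,3) must be visited but has only one open neighbour ((1,2)), and it is neither the start nor the goal — the route would have to enter and leave through (1,2), re-entering it.

no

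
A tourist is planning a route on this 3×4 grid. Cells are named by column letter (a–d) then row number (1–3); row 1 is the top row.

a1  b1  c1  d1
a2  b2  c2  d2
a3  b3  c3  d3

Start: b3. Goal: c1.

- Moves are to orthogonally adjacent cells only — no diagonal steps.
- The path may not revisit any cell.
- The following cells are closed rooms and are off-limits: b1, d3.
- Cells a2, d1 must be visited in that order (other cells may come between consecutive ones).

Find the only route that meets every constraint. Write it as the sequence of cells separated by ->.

The waypoints must appear in the order a2, d1, with no cell reused.
Route from b3: left 1 to a3, up 1 to a2, right 3 to d2, up 1 to d1, left 1 to c1 — 7 moves in all.
Check: order respected (a2 at step 2, d1 at step 6).

b3 -> a3 -> a2 -> b2 -> c2 -> d2 -> d1 -> c1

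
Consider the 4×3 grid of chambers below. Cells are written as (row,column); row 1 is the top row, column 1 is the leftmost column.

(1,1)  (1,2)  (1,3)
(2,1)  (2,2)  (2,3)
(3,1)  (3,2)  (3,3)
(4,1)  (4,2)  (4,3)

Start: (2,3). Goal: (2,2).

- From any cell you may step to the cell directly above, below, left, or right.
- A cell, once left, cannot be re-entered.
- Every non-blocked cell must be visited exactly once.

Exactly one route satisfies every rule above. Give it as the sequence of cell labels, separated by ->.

(2,3) -> (1,3) -> (1,2) -> (1,1) -> (2,1) -> (3,1) -> (4,1) -> (4,2) -> (4,3) -> (3,3) -> (3,2) -> (2,2)

Need to visit all 12 open cells exactly once, starting at (2,3) and ending at (2,2).
Cell (1,1) has only two open neighbours ((2,1) and (1,2)), so the path must pass straight through it: one of those is the cell it's entered from and the other is where it exits.
Route from (2,3): up 1 to (1,3), left 2 to (1,1), down 3 to (4,1), right 2 to (4,3), up 1 to (3,3), left 1 to (3,2), up 1 to (2,2) — 11 moves in all.
Check: all 12 open cells covered.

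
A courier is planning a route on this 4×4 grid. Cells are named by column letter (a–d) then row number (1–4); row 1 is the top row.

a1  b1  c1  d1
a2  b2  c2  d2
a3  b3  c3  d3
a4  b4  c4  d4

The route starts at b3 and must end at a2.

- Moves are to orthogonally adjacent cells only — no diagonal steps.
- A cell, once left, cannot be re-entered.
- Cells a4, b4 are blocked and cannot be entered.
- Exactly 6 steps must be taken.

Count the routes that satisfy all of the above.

Need simple routes of exactly 6 moves from b3 to a2 (Manhattan distance 2, so 2 moves are spent on a detour and 2 undoing it).
Enumerating: b3 b2 c2 c1 b1 a1 a2 | b3 c3 c2 c1 b1 b2 a2 | b3 c3 c2 c1 b1 a1 a2 | b3 c3 c2 b2 b1 a1 a2 | b3 c3 d3 d2 c2 b2 a2.
That gives 5 routes.

5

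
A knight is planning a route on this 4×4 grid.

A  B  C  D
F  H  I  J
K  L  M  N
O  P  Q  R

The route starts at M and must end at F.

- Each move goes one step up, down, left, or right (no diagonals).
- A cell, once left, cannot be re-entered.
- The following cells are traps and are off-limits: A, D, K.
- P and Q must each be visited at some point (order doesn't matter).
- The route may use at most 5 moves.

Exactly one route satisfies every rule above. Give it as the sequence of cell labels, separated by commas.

Any route must reach P and Q and still end at F within 5 moves, so the order of the required stops is forced.
Route from M: down 1 to Q, left 1 to P, up 2 to H, left 1 to F — 5 moves in all.
Check: all required cells visited; 5 ≤ 5 moves.

M, Q, P, L, H, F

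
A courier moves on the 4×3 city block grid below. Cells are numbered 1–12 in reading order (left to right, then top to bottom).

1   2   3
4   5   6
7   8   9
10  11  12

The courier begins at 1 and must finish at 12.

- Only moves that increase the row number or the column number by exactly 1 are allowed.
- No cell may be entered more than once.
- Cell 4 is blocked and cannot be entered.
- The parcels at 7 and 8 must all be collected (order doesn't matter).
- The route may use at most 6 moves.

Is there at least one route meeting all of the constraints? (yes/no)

no

Right/down moves force the required cells to be taken in the order 7, 8. Every right/down route from 1 to 7 runs into a blocked cell, so that leg cannot be completed.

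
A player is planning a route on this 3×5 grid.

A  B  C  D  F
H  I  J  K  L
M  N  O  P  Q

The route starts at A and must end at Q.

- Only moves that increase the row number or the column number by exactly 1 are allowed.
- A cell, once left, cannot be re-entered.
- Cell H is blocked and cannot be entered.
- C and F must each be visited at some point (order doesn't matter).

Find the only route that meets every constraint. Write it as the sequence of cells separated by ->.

A -> B -> C -> D -> F -> L -> Q

Moves only go right or down, so the column and row indices never decrease.
Route from A: 4× right (reaching F), 2× down (reaching Q) — 6 moves in all.
Check: all required cells visited.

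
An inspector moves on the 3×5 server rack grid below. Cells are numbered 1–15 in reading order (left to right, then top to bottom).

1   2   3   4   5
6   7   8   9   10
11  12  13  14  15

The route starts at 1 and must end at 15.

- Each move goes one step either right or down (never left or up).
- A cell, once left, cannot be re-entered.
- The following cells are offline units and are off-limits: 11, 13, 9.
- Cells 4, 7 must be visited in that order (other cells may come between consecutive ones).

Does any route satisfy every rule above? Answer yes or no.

7 lies to the left of 4, so going from 4 to 7 would need a leftward move — but moves only go right/down, so 4 cannot be visited before 7.

no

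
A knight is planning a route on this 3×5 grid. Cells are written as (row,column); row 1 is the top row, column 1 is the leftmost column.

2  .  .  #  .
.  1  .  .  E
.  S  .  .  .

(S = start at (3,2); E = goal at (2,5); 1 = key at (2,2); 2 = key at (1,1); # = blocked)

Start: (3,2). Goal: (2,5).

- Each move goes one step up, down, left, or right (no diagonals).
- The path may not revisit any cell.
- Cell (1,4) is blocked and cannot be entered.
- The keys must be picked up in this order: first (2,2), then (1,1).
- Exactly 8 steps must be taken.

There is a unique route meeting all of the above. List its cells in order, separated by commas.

(3,2), (2,2), (2,1), (1,1), (1,2), (1,3), (2,3), (2,4), (2,5)

The waypoints must appear in the order (2,2), (1,1), with no cell reused.
Route from (3,2): up to (2,2), left to (2,1), up to (1,1), 2× right (reaching (1,3)), down to (2,3), 2× right (reaching (2,5)) — 8 moves in all.
Check: order respected (1 at step 1, 2 at step 3); 8 moves as required.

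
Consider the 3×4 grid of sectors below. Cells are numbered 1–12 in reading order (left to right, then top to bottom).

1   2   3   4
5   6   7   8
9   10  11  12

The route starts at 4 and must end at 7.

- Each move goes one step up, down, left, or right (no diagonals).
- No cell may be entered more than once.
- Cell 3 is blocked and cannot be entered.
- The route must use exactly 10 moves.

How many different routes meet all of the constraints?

1

Need simple routes of exactly 10 moves from 4 to 7 (Manhattan distance 2, so 4 moves are spent on a detour and 4 undoing it).
Enumerating: 4 8 12 11 10 9 5 1 2 6 7.
That gives 1 route.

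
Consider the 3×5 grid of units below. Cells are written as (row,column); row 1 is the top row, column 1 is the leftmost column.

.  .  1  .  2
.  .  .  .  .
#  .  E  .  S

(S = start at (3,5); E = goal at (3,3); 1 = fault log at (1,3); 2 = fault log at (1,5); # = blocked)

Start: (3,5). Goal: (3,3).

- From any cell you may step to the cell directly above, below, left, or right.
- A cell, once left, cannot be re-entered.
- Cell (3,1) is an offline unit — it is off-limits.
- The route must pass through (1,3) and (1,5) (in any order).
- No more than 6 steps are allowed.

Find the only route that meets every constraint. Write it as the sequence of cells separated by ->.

(3,5) -> (2,5) -> (1,5) -> (1,4) -> (1,3) -> (2,3) -> (3,3)

The budget equals the shortest possible length, so every move has to be on a shortest route through the required cells.
Route from (3,5): 2× up (reaching (1,5)), 2× left (reaching (1,3)), 2× down (reaching (3,3)) — 6 moves in all.
Check: all required cells visited; 6 ≤ 6 moves.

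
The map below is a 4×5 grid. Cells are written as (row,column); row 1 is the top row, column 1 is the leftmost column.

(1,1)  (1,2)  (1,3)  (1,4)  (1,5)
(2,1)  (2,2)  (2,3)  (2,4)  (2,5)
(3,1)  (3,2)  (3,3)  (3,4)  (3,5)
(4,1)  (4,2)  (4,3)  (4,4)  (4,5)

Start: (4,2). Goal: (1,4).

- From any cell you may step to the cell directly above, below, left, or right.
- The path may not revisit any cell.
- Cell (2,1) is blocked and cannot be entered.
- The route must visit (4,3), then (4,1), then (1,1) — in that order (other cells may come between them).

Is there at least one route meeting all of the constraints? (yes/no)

no

(1,1) must be visited but has only one open neighbour ((1,2)), and it is neither the start nor the goal — the route would have to enter and leave through (1,2), re-entering it.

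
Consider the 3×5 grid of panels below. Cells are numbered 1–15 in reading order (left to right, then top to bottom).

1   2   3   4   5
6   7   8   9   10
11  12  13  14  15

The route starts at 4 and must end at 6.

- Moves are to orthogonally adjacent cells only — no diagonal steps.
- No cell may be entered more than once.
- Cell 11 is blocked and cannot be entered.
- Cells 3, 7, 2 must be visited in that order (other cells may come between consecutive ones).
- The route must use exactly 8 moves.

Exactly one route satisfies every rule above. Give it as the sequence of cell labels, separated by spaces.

4 3 8 13 12 7 2 1 6

The waypoints must appear in the order 3, 7, 2, with no cell reused.
Route from 4: left to 3, 2× down (reaching 13), left to 12, 2× up (reaching 2), left to 1, down to 6 — 8 moves in all.
Check: order respected (3 at step 1, 7 at step 5, 2 at step 6); 8 moves as required.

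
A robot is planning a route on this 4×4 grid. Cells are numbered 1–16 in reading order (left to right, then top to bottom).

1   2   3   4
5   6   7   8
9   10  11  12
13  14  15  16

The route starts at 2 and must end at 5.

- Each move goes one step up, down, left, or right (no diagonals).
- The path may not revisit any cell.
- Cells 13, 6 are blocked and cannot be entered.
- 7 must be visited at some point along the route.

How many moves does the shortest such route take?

Any route passes through 7 somewhere between 2 and 5. Summing Manhattan distances along the two legs (2 → 7 → 5) gives a lower bound of 2 + 2 = 4 moves.
That bound ignores the blocked cells. Measuring each leg by the fewest moves that actually steer around them (2→7: 2; 7→5: 4) raises the lower bound to 6.
A route of 6 moves exists: 2 → 3 → 7 → 11 → 10 → 9 → 5.
Since 6 matches that lower bound, it is optimal.

6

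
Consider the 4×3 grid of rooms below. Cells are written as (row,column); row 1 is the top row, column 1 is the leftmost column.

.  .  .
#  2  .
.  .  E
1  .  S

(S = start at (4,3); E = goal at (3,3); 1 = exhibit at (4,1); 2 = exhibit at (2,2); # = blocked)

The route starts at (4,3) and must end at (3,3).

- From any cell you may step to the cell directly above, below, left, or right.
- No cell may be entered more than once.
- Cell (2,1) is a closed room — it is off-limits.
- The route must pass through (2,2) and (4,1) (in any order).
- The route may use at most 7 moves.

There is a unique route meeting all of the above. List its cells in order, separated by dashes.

Any route must reach (2,2) and (4,1) and still end at (3,3) within 7 moves, so the order of the required stops is forced.
Route from (4,3): 2× left (reaching (4,1)), up to (3,1), right to (3,2), up to (2,2), right to (2,3), down to (3,3) — 7 moves in all.
Check: all required cells visited; 7 ≤ 7 moves.

(4,3) - (4,2) - (4,1) - (3,1) - (3,2) - (2,2) - (2,3) - (3,3)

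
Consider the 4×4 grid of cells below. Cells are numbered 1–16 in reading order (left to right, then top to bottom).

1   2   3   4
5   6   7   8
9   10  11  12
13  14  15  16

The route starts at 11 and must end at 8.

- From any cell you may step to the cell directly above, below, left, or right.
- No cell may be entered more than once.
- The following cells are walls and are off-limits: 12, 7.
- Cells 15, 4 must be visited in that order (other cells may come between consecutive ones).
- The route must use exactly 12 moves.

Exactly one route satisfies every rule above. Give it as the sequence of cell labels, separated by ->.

11 -> 15 -> 14 -> 13 -> 9 -> 10 -> 6 -> 5 -> 1 -> 2 -> 3 -> 4 -> 8

The waypoints must appear in the order 15, 4, with no cell reused.
Route from 11: down to 15, 2× left (reaching 13), up to 9, right to 10, up to 6, left to 5, up to 1, 3× right (reaching 4), down to 8 — 12 moves in all.
Check: order respected (15 at step 1, 4 at step 11); 12 moves as required.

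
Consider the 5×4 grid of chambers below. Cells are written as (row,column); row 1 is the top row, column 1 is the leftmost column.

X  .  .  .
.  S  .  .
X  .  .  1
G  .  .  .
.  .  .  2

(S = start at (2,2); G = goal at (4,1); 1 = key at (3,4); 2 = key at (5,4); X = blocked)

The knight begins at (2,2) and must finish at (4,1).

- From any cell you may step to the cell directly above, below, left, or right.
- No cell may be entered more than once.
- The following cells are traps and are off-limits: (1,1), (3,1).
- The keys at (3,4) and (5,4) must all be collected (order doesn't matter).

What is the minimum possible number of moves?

Any route passes through (3,4) and (5,4) in some order between (2,2) and (4,1). Summing Manhattan distances along each leg and taking the cheapest ordering ((2,2) → (3,4) → (5,4) → (4,1)) gives a lower bound of 3 + 2 + 4 = 9 moves.
A route of 9 moves achieves this: (2,2) → (3,2) → (3,3) → (3,4) → (4,4) → (5,4) → (5,3) → (4,3) → (4,2) → (4,1).
Since 9 matches the lower bound, it is optimal.

9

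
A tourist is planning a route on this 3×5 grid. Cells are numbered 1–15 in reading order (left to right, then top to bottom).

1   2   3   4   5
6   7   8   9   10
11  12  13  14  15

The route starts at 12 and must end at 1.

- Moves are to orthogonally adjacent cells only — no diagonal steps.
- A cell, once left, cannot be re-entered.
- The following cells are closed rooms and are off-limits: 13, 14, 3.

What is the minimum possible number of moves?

3

The Manhattan distance from 12 to 1 is |3−1| + |2−1| = 3, so at least 3 moves are needed.
A route of 3 moves achieves this: 12 → 7 → 2 → 1.
Since 3 matches the lower bound, it is optimal.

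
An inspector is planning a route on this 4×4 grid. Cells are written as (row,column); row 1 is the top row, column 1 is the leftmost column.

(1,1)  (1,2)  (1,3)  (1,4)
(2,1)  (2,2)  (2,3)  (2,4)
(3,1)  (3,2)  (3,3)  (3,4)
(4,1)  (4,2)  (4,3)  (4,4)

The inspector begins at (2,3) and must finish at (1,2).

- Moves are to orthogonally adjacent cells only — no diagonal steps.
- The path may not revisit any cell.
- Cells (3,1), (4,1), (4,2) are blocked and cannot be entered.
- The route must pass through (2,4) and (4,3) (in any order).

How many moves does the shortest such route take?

8

Any route passes through (2,4) and (4,3) in some order between (2,3) and (1,2). Summing Manhattan distances along each leg and taking the cheapest ordering ((2,3) → (2,4) → (4,3) → (1,2)) gives a lower bound of 1 + 3 + 4 = 8 moves.
A route of 8 moves achieves this: (2,3) → (3,3) → (4,3) → (4,4) → (3,4) → (2,4) → (1,4) → (1,3) → (1,2).
Since 8 matches the lower bound, it is optimal.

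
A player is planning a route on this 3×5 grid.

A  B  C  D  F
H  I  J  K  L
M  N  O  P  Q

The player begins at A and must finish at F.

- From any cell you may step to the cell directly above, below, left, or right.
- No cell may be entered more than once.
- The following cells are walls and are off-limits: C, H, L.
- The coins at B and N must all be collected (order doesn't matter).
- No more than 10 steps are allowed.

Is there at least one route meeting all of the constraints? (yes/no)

yes

One route that works: A → B → I → N → O → J → K → D → F.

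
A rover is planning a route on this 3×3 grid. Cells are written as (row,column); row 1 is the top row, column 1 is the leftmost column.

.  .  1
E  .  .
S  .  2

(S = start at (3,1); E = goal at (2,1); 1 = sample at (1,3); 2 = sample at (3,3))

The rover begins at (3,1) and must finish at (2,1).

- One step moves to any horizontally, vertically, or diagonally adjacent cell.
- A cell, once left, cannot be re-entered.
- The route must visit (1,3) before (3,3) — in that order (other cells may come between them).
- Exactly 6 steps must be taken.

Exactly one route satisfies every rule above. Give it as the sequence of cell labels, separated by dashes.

(3,1) - (2,2) - (1,3) - (2,3) - (3,3) - (3,2) - (2,1)

The waypoints must appear in the order (1,3), (3,3), with no cell reused.
Route from (3,1): up-right 2 to (1,3), down 2 to (3,3), left 1 to (3,2), up-left 1 to (2,1) — 6 moves in all.
Check: order respected (1 at step 2, 2 at step 4); 6 moves as required.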